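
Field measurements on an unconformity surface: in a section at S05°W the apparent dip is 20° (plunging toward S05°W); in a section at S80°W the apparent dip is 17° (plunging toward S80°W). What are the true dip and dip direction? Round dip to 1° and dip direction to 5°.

Each apparent-dip line lies in the plane. As unit vectors (x east, y north, z up), v₁ plunges 20°→S05°W and v₂ plunges 17°→S80°W.
The plane normal is n = v₁ × v₂ ∝ (-0.217, -0.298, 0.868).
True dip = arccos(n_z / |n|) = arccos(0.9204) = 23.0°.
Dip direction = azimuth of (n_x, n_y) = atan2(-0.217, -0.298) = 216°.

true dip 23°, dip direction 215°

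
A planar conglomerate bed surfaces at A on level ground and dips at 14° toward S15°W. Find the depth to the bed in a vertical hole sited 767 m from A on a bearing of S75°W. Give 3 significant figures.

95.6 m

The hole lies 60° from the dip direction, so the down-dip offset is 767 × cos 60° = 383.50 m.
Depth = down-dip offset × tan(dip) = 383.50 × tan 14° = 383.50 × 0.2493
Depth = 95.62 m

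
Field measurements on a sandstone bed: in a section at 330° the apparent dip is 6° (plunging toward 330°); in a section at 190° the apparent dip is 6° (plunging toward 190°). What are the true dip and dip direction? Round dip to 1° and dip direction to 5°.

Each apparent-dip line lies in the plane. As unit vectors (x east, y north, z up), v₁ plunges 6°→330° and v₂ plunges 6°→190°.
n = v₁ × v₂ = (-0.192, -0.034, 0.636) (taken with n_z > 0).
True dip = arccos(n_z / |n|) = arccos(0.9559) = 17.1°.
Dip direction = azimuth of (n_x, n_y) = atan2(-0.192, -0.034) = 260°.

true dip 17°, dip direction 260°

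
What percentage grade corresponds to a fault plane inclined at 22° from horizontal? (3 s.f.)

40.4%

grade % = 100 × tan 22° = 100 × 0.4040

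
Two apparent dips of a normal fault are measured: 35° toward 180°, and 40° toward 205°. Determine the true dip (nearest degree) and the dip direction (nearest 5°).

true dip 40°, dip direction 215°

Represent each trace as a vector plunging at its apparent dip toward its trend (east-north-up frame): v₁ = (0.000, -0.819, -0.574), v₂ = (-0.324, -0.694, -0.643).
Cross product v₁ × v₂ gives the pole to the plane: n ∝ (-0.128, -0.186, 0.265).
True dip = arccos(n_z / |n|) = arccos(0.7615) = 40.4°.
Dip direction = azimuth of (n_x, n_y) = atan2(-0.128, -0.186) = 215°.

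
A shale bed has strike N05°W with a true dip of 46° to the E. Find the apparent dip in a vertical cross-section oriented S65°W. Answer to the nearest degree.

44°

The strike is N05°W and the section trends S65°W; the acute angle between them is β = 70°.
tan(apparent dip) = tan 46° · sin 70° = 0.9731
α = arctan(0.9731) = 44.22°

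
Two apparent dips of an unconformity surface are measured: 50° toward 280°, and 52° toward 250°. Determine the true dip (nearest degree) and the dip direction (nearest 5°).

true dip 52°, dip direction 255°

Each apparent-dip line lies in the plane. As unit vectors (x east, y north, z up), v₁ plunges 50°→280° and v₂ plunges 52°→250°.
Cross product v₁ × v₂ gives the pole to the plane: n ∝ (-0.249, -0.056, 0.198).
Dip δ = arctan(|n_h|/n_z) = arctan(0.255/0.198) = 52.2°.
Dip direction = atan2(-0.249, -0.056) = 257° (azimuth of n's horizontal projection).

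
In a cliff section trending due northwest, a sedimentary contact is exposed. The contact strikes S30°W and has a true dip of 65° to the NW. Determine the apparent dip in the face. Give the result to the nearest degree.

64°

The strike is S30°W and the section trends due northwest; the acute angle between them is β = 75°.
tan α = tan 65° × sin 75° = 2.1445 × 0.9659 = 2.0714
α = arctan(2.0714) = 64.23°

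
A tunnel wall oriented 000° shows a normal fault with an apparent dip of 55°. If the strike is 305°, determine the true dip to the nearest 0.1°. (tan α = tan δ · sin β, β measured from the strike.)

60.2°

The section is 55° from the strike.
tan(true dip) = tan 55° / sin 55° = 1.7434
true dip = arctan 1.7434 = 60.16°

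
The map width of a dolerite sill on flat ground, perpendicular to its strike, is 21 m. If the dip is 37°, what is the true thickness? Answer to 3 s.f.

12.6 m

True thickness t = w · sin(dip) = 21 × sin 37°
t = 21 × 0.6018 = 12.638 m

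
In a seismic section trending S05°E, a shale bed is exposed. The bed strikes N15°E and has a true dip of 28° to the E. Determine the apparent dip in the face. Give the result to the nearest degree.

The section lies 20° from the strike.
tan α = tan 28° × sin 20° = 0.5317 × 0.3420 = 0.1819
α = arctan(0.1819) = 10.31°

10°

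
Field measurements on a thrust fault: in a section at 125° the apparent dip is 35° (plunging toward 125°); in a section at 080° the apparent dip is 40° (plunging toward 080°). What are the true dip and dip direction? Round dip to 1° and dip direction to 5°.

true dip 40°, dip direction 090°

Each apparent-dip line lies in the plane. As unit vectors (x east, y north, z up), v₁ plunges 35°→125° and v₂ plunges 40°→080°.
Cross product v₁ × v₂ gives the pole to the plane: n ∝ (0.378, -0.001, 0.444).
Dip δ = arctan(|n_h|/n_z) = arctan(0.378/0.444) = 40.5°.
The horizontal component of n points toward azimuth atan2(n_x, n_y) = 90°, the dip direction.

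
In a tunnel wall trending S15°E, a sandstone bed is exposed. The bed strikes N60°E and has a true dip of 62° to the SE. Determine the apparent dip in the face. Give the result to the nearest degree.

Angle between strike (N60°E) and section (S15°E): β = 75°.
tan(apparent dip) = tan 62° · sin 75° = 1.8166
apparent dip = arctan 1.8166 = 61.17°

61°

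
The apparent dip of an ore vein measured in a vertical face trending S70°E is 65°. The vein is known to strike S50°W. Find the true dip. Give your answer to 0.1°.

68.0°

β = acute angle between strike S50°W and section S70°E = 60°.
tan(true dip) = tan 65° / sin 60° = 2.4763
true dip = arctan 2.4763 = 68.01°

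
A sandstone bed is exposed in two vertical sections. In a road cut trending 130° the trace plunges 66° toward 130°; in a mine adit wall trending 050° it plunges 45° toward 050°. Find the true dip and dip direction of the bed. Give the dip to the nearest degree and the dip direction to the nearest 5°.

Each apparent-dip line lies in the plane. As unit vectors (x east, y north, z up), v₁ plunges 66°→130° and v₂ plunges 45°→050°.
The plane normal is n = v₁ × v₂ ∝ (0.600, -0.275, 0.283).
True dip = arccos(n_z / |n|) = arccos(0.3944) = 66.8°.
The horizontal component of n points toward azimuth atan2(n_x, n_y) = 115°, the dip direction.

true dip 67°, dip direction 115°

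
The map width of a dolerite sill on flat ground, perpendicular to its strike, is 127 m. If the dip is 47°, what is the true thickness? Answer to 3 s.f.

92.9 m

True thickness t = w · sin(dip) = 127 × sin 47°
t = 127 × 0.7314 = 92.882 m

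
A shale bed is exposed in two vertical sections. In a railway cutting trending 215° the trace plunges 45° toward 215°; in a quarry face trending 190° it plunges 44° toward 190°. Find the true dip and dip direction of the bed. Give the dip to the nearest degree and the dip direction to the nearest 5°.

The two traces are lines in the plane: v₁ = (sin 215°·cos 45°, cos 215°·cos 45°, −sin 45°), v₂ = (sin 190°·cos 44°, cos 190°·cos 44°, −sin 44°).
n = v₁ × v₂ = (-0.099, -0.193, 0.215) (taken with n_z > 0).
Dip δ = arctan(|n_h|/n_z) = arctan(0.217/0.215) = 45.3°.
Dip direction = atan2(-0.099, -0.193) = 207° (azimuth of n's horizontal projection).

true dip 45°, dip direction 205°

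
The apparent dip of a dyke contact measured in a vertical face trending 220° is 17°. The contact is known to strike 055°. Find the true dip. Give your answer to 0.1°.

49.8°

The section is 15° from the strike.
tan(true dip) = tan 17° / sin 15° = 1.1813
δ = arctan(1.1813) = 49.75°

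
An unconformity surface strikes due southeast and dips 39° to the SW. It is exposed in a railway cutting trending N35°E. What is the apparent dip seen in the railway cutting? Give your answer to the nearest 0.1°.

The section lies 80° from the strike.
tan(apparent dip) = tan 39° · sin 80° = 0.7975
α = arctan(0.7975) = 38.57°

38.6°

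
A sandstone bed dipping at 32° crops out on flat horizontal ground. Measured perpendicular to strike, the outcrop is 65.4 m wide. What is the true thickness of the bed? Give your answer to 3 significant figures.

34.7 m

True thickness t = w · sin(dip) = 65.4 × sin 32°
t = 65.4 × 0.5299 = 34.657 m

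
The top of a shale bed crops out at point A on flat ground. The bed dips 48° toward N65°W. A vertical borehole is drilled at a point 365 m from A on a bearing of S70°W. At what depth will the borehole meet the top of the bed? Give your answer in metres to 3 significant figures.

287 m

The hole lies 45° from the dip direction, so the down-dip offset is 365 × cos 45° = 258.09 m.
Depth = down-dip offset × tan(dip) = 258.09 × tan 48° = 258.09 × 1.1106
Depth = 286.64 m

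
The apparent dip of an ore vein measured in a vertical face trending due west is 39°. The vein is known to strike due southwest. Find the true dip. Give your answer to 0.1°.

48.9°

β = acute angle between strike due southwest and section due west = 45°.
tan(true dip) = tan 39° / sin 45° = 1.1452
true dip = arctan 1.1452 = 48.87°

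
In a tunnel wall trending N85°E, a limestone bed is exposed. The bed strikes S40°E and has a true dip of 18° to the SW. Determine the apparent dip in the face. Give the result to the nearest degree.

The section lies 55° from the strike.
tan α = tan 18° × sin 55° = 0.3249 × 0.8192 = 0.2662
α = arctan(0.2662) = 14.90°

15°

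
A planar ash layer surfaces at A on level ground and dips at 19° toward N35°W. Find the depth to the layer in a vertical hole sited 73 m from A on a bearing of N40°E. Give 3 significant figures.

6.51 m

The hole lies 75° from the dip direction, so the down-dip offset is 73 × cos 75° = 18.89 m.
Depth = down-dip offset × tan(dip) = 18.89 × tan 19° = 18.89 × 0.3443
Depth = 6.51 m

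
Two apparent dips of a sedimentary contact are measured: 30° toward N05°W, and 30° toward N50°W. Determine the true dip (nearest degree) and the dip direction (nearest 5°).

The two traces are lines in the plane: v₁ = (sin 355°·cos 30°, cos 355°·cos 30°, −sin 30°), v₂ = (sin 310°·cos 30°, cos 310°·cos 30°, −sin 30°).
n = v₁ × v₂ = (-0.153, 0.294, 0.530) (taken with n_z > 0).
tan δ = √(n_x²+n_y²)/n_z = 0.331/0.530, so δ = 32.0°.
Dip direction = azimuth of (n_x, n_y) = atan2(-0.153, 0.294) = 332°.

true dip 32°, dip direction 330°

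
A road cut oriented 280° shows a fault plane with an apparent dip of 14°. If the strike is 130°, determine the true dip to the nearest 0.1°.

26.5°

β = acute angle between strike 130° and section 280° = 30°.
tan(true dip) = tan 14° / sin 30° = 0.4987
true dip = arctan 0.4987 = 26.50°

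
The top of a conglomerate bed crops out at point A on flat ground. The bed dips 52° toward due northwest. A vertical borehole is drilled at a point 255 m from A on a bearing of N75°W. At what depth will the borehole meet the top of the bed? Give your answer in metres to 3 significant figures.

283 m

The hole lies 30° from the dip direction, so the down-dip offset is 255 × cos 30° = 220.84 m.
Depth = down-dip offset × tan(dip) = 220.84 × tan 52° = 220.84 × 1.2799
Depth = 282.66 m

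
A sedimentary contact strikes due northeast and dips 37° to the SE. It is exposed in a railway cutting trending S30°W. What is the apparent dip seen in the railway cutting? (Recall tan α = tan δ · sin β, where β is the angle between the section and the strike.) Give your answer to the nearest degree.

Angle between strike (due northeast) and section (S30°W): β = 15°.
tan(apparent dip) = tan 37° · sin 15° = 0.1950
α = arctan(0.1950) = 11.04°

11°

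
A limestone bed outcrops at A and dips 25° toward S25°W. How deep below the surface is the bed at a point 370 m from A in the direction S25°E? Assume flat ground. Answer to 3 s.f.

The hole lies 50° from the dip direction, so the down-dip offset is 370 × cos 50° = 237.83 m.
Depth = down-dip offset × tan(dip) = 237.83 × tan 25° = 237.83 × 0.4663
Depth = 110.90 m

111 m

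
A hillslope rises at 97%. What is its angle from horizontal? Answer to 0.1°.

44.1°

tan θ = 97/100 = 0.9700
θ = arctan(0.9700) = 44.13°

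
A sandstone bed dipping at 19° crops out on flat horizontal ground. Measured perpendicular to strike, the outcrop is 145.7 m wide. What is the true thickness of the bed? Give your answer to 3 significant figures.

47.4 m

True thickness t = w · sin(dip) = 145.7 × sin 19°
t = 145.7 × 0.3256 = 47.435 m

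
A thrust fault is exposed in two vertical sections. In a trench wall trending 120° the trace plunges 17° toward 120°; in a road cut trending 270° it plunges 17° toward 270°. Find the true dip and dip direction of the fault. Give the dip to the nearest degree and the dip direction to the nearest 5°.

true dip 50°, dip direction 195°

Represent each trace as a vector plunging at its apparent dip toward its trend (east-north-up frame): v₁ = (0.828, -0.478, -0.292), v₂ = (-0.956, -0.000, -0.292).
The plane normal is n = v₁ × v₂ ∝ (-0.140, -0.522, 0.457).
Dip δ = arctan(|n_h|/n_z) = arctan(0.540/0.457) = 49.8°.
Dip direction = azimuth of (n_x, n_y) = atan2(-0.140, -0.522) = 195°.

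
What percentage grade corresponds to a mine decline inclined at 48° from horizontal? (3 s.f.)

111%

grade % = 100 × tan 48° = 100 × 1.1106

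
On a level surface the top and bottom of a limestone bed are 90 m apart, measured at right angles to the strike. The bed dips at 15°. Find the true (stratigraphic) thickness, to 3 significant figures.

23.3 m

True thickness t = w · sin(dip) = 90 × sin 15°
t = 90 × 0.2588 = 23.294 m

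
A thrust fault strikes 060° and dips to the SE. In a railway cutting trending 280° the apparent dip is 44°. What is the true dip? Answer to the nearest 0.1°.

The section is 40° from the strike.
tan(true dip) = tan 44° / sin 40° = 1.5023
true dip = arctan 1.5023 = 56.35°

56.4°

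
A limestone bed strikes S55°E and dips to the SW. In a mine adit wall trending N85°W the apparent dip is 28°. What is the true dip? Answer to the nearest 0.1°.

46.8°

β = acute angle between strike S55°E and section N85°W = 30°.
tan δ = tan α / sin β = tan 28° / sin 30° = 0.5317 / 0.5000 = 1.0634
true dip = arctan 1.0634 = 46.76°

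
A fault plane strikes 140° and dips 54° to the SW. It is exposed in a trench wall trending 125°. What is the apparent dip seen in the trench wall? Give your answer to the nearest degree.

The section lies 15° from the strike.
tan α = tan 54° × sin 15° = 1.3764 × 0.2588 = 0.3562
apparent dip = arctan 0.3562 = 19.61°

20°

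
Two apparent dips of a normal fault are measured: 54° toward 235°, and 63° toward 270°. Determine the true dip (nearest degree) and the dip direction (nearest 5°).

Represent each trace as a vector plunging at its apparent dip toward its trend (east-north-up frame): v₁ = (-0.481, -0.337, -0.809), v₂ = (-0.454, -0.000, -0.891).
The plane normal is n = v₁ × v₂ ∝ (-0.300, 0.062, 0.153).
True dip = arccos(n_z / |n|) = arccos(0.4466) = 63.5°.
Dip direction = atan2(-0.300, 0.062) = 282° (azimuth of n's horizontal projection).

true dip 63°, dip direction 280°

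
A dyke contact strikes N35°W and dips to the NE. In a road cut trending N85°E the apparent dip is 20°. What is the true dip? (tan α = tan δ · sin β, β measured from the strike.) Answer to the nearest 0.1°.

22.8°

β = acute angle between strike N35°W and section N85°E = 60°.
tan(true dip) = tan 20° / sin 60° = 0.4203
true dip = arctan 0.4203 = 22.80°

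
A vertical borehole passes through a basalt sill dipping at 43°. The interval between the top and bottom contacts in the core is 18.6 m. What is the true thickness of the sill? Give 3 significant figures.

13.6 m

True thickness t = h · cos(dip) = 18.6 × cos 43°
t = 18.6 × 0.7314 = 13.603 m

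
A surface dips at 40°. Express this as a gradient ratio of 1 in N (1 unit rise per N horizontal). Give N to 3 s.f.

1 : N means tan θ = 1/N, so N = 1/tan 40° = 1/0.8391

1 in 1.19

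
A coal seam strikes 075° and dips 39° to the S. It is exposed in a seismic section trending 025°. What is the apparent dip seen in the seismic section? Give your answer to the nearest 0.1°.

The section lies 50° from the strike.
tan α = tan 39° × sin 50° = 0.8098 × 0.7660 = 0.6203
apparent dip = arctan 0.6203 = 31.81°

31.8°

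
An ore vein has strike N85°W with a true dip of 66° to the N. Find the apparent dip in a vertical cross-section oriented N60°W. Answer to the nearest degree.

The strike is N85°W and the section trends N60°W; the acute angle between them is β = 25°.
tan α = tan 66° × sin 25° = 2.2460 × 0.4226 = 0.9492
apparent dip = arctan 0.9492 = 43.51°

44°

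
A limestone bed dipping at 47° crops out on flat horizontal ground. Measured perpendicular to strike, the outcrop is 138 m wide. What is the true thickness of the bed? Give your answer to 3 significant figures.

True thickness t = w · sin(dip) = 138 × sin 47°
t = 138 × 0.7314 = 100.927 m

101 m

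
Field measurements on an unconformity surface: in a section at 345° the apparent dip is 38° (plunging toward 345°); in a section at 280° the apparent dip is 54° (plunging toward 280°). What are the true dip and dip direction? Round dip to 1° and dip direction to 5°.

Represent each trace as a vector plunging at its apparent dip toward its trend (east-north-up frame): v₁ = (-0.204, 0.761, -0.616), v₂ = (-0.579, 0.102, -0.809).
n = v₁ × v₂ = (-0.553, 0.191, 0.420) (taken with n_z > 0).
tan δ = √(n_x²+n_y²)/n_z = 0.585/0.420, so δ = 54.3°.
Dip direction = azimuth of (n_x, n_y) = atan2(-0.553, 0.191) = 289°.

true dip 54°, dip direction 290°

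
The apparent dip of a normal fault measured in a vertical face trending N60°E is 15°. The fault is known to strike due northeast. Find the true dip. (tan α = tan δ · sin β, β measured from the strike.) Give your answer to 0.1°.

The section is 15° from the strike.
tan(true dip) = tan 15° / sin 15° = 1.0353
δ = arctan(1.0353) = 45.99°

46.0°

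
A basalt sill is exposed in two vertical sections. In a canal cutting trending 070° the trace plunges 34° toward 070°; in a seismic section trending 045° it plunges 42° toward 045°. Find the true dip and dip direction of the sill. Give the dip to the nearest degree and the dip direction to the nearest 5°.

true dip 44°, dip direction 025°

The two traces are lines in the plane: v₁ = (sin 70°·cos 34°, cos 70°·cos 34°, −sin 34°), v₂ = (sin 45°·cos 42°, cos 45°·cos 42°, −sin 42°).
n = v₁ × v₂ = (0.104, 0.227, 0.260) (taken with n_z > 0).
Dip δ = arctan(|n_h|/n_z) = arctan(0.250/0.260) = 43.9°.
The horizontal component of n points toward azimuth atan2(n_x, n_y) = 25°, the dip direction.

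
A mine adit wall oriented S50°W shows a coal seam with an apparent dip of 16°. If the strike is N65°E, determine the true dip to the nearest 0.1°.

β = acute angle between strike N65°E and section S50°W = 15°.
tan(true dip) = tan 16° / sin 15° = 1.1079
δ = arctan(1.1079) = 47.93°

47.9°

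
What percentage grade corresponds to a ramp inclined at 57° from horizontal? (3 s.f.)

grade % = 100 × tan 57° = 100 × 1.5399

154%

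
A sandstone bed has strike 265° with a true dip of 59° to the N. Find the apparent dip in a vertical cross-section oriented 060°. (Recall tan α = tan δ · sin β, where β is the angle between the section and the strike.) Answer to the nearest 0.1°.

35.1°

Angle between strike (265°) and section (060°): β = 25°.
tan(apparent dip) = tan 59° · sin 25° = 0.7034
α = arctan(0.7034) = 35.12°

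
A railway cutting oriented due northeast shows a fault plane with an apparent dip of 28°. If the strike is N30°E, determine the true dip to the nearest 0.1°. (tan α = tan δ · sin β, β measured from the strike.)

64.0°

The section is 15° from the strike.
tan δ = tan α / sin β = tan 28° / sin 15° = 0.5317 / 0.2588 = 2.0544
true dip = arctan 2.0544 = 64.04°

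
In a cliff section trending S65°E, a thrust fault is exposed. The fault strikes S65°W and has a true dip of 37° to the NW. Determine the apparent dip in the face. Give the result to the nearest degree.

30°

Angle between strike (S65°W) and section (S65°E): β = 50°.
tan(apparent dip) = tan 37° · sin 50° = 0.5773
α = arctan(0.5773) = 30.00°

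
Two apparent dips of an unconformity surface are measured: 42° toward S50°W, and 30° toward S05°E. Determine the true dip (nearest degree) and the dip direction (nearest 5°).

The two traces are lines in the plane: v₁ = (sin 230°·cos 42°, cos 230°·cos 42°, −sin 42°), v₂ = (sin 175°·cos 30°, cos 175°·cos 30°, −sin 30°).
Cross product v₁ × v₂ gives the pole to the plane: n ∝ (-0.338, -0.335, 0.527).
True dip = arccos(n_z / |n|) = arccos(0.7420) = 42.1°.
The horizontal component of n points toward azimuth atan2(n_x, n_y) = 225°, the dip direction.

true dip 42°, dip direction 225°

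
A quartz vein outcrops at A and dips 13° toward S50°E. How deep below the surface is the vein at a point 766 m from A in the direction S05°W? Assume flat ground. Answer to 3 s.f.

The hole lies 55° from the dip direction, so the down-dip offset is 766 × cos 55° = 439.36 m.
Depth = down-dip offset × tan(dip) = 439.36 × tan 13° = 439.36 × 0.2309
Depth = 101.43 m

101 m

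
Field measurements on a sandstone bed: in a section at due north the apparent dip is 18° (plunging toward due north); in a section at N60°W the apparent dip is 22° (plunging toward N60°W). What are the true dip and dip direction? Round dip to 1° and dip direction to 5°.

true dip 23°, dip direction 320°

The two traces are lines in the plane: v₁ = (sin 0°·cos 18°, cos 0°·cos 18°, −sin 18°), v₂ = (sin 300°·cos 22°, cos 300°·cos 22°, −sin 22°).
n = v₁ × v₂ = (-0.213, 0.248, 0.764) (taken with n_z > 0).
True dip = arccos(n_z / |n|) = arccos(0.9193) = 23.2°.
Dip direction = atan2(-0.213, 0.248) = 319° (azimuth of n's horizontal projection).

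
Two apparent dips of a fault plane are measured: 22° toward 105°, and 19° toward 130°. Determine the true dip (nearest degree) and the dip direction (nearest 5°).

true dip 22°, dip direction 100°

Each apparent-dip line lies in the plane. As unit vectors (x east, y north, z up), v₁ plunges 22°→105° and v₂ plunges 19°→130°.
The plane normal is n = v₁ × v₂ ∝ (0.150, -0.020, 0.370).
True dip = arccos(n_z / |n|) = arccos(0.9261) = 22.2°.
Dip direction = atan2(0.150, -0.020) = 98° (azimuth of n's horizontal projection).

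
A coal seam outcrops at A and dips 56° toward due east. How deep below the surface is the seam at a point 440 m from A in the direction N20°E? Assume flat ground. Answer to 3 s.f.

223 m

The hole lies 70° from the dip direction, so the down-dip offset is 440 × cos 70° = 150.49 m.
Depth = down-dip offset × tan(dip) = 150.49 × tan 56° = 150.49 × 1.4826
Depth = 223.11 m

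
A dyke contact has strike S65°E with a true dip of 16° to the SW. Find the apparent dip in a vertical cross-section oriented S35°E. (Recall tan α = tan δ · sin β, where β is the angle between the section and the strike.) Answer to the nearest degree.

8°

Angle between strike (S65°E) and section (S35°E): β = 30°.
tan(apparent dip) = tan 16° · sin 30° = 0.1434
α = arctan(0.1434) = 8.16°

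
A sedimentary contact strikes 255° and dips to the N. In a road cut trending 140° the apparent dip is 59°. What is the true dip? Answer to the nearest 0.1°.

β = acute angle between strike 255° and section 140° = 65°.
tan(true dip) = tan 59° / sin 65° = 1.8363
true dip = arctan 1.8363 = 61.43°

61.4°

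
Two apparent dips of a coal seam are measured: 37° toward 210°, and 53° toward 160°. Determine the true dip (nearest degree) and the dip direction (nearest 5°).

The two traces are lines in the plane: v₁ = (sin 210°·cos 37°, cos 210°·cos 37°, −sin 37°), v₂ = (sin 160°·cos 53°, cos 160°·cos 53°, −sin 53°).
Cross product v₁ × v₂ gives the pole to the plane: n ∝ (0.212, -0.443, 0.368).
True dip = arccos(n_z / |n|) = arccos(0.6000) = 53.1°.
Dip direction = azimuth of (n_x, n_y) = atan2(0.212, -0.443) = 154°.

true dip 53°, dip direction 155°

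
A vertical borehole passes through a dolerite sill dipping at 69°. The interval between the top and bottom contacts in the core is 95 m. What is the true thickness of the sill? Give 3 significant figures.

True thickness t = h · cos(dip) = 95 × cos 69°
t = 95 × 0.3584 = 34.045 m

34.0 m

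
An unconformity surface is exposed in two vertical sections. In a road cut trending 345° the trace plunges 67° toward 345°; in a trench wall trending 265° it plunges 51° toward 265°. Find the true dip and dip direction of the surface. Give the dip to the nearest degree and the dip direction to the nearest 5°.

The two traces are lines in the plane: v₁ = (sin 345°·cos 67°, cos 345°·cos 67°, −sin 67°), v₂ = (sin 265°·cos 51°, cos 265°·cos 51°, −sin 51°).
n = v₁ × v₂ = (-0.344, 0.498, 0.242) (taken with n_z > 0).
tan δ = √(n_x²+n_y²)/n_z = 0.606/0.242, so δ = 68.2°.
The horizontal component of n points toward azimuth atan2(n_x, n_y) = 325°, the dip direction.

true dip 68°, dip direction 325°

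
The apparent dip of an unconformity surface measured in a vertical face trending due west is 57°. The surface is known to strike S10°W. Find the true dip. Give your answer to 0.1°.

57.4°

β = acute angle between strike S10°W and section due west = 80°.
tan(true dip) = tan 57° / sin 80° = 1.5636
δ = arctan(1.5636) = 57.40°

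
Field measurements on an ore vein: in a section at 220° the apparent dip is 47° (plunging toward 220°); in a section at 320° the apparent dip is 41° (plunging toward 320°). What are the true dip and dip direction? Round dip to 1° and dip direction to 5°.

true dip 57°, dip direction 265°

Each apparent-dip line lies in the plane. As unit vectors (x east, y north, z up), v₁ plunges 47°→220° and v₂ plunges 41°→320°.
Cross product v₁ × v₂ gives the pole to the plane: n ∝ (-0.766, -0.067, 0.507).
Dip δ = arctan(|n_h|/n_z) = arctan(0.769/0.507) = 56.6°.
Dip direction = atan2(-0.766, -0.067) = 265° (azimuth of n's horizontal projection).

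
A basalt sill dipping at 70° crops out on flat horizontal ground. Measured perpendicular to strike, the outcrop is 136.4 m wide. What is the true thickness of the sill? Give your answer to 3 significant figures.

128 m

True thickness t = w · sin(dip) = 136.4 × sin 70°
t = 136.4 × 0.9397 = 128.174 m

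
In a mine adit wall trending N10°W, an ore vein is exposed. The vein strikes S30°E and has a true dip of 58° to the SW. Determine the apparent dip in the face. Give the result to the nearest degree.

The section lies 20° from the strike.
tan(apparent dip) = tan 58° · sin 20° = 0.5473
apparent dip = arctan 0.5473 = 28.69°

29°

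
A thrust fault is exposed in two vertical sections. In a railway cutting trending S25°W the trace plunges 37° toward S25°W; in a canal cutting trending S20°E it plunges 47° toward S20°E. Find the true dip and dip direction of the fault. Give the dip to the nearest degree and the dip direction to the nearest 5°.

true dip 47°, dip direction 160°

The two traces are lines in the plane: v₁ = (sin 205°·cos 37°, cos 205°·cos 37°, −sin 37°), v₂ = (sin 160°·cos 47°, cos 160°·cos 47°, −sin 47°).
n = v₁ × v₂ = (0.144, -0.387, 0.385) (taken with n_z > 0).
True dip = arccos(n_z / |n|) = arccos(0.6820) = 47.0°.
The horizontal component of n points toward azimuth atan2(n_x, n_y) = 160°, the dip direction.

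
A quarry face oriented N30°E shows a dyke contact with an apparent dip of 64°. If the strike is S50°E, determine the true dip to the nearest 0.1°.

64.3°

The section is 80° from the strike.
tan δ = tan α / sin β = tan 64° / sin 80° = 2.0503 / 0.9848 = 2.0819
δ = arctan(2.0819) = 64.34°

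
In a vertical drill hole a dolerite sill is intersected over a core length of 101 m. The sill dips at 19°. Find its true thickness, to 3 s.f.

95.5 m

True thickness t = h · cos(dip) = 101 × cos 19°
t = 101 × 0.9455 = 95.497 m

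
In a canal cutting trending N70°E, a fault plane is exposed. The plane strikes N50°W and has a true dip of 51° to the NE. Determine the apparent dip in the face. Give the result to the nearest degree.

47°

The section lies 60° from the strike.
tan α = tan 51° × sin 60° = 1.2349 × 0.8660 = 1.0695
apparent dip = arctan 1.0695 = 46.92°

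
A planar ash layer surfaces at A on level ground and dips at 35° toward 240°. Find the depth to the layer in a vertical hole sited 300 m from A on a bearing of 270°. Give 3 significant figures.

182 m

The hole lies 30° from the dip direction, so the down-dip offset is 300 × cos 30° = 259.81 m.
Depth = down-dip offset × tan(dip) = 259.81 × tan 35° = 259.81 × 0.7002
Depth = 181.92 m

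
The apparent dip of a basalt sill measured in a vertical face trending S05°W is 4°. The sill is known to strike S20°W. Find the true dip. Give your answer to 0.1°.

The section is 15° from the strike.
tan δ = tan α / sin β = tan 4° / sin 15° = 0.0699 / 0.2588 = 0.2702
true dip = arctan 0.2702 = 15.12°

15.1°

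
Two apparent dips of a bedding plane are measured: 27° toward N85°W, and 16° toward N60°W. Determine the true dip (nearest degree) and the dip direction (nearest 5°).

true dip 33°, dip direction 235°

The two traces are lines in the plane: v₁ = (sin 275°·cos 27°, cos 275°·cos 27°, −sin 27°), v₂ = (sin 300°·cos 16°, cos 300°·cos 16°, −sin 16°).
Cross product v₁ × v₂ gives the pole to the plane: n ∝ (-0.197, -0.133, 0.362).
True dip = arccos(n_z / |n|) = arccos(0.8359) = 33.3°.
Dip direction = atan2(-0.197, -0.133) = 236° (azimuth of n's horizontal projection).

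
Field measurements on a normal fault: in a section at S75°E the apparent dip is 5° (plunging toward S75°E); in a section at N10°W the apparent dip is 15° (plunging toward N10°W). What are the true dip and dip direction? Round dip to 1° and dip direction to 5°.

true dip 19°, dip direction 030°

Represent each trace as a vector plunging at its apparent dip toward its trend (east-north-up frame): v₁ = (0.962, -0.258, -0.087), v₂ = (-0.168, 0.951, -0.259).
n = v₁ × v₂ = (0.150, 0.264, 0.872) (taken with n_z > 0).
Dip δ = arctan(|n_h|/n_z) = arctan(0.303/0.872) = 19.2°.
Dip direction = azimuth of (n_x, n_y) = atan2(0.150, 0.264) = 30°.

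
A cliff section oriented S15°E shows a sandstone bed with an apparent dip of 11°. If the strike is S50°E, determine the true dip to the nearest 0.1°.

The section is 35° from the strike.
tan δ = tan α / sin β = tan 11° / sin 35° = 0.1944 / 0.5736 = 0.3389
δ = arctan(0.3389) = 18.72°

18.7°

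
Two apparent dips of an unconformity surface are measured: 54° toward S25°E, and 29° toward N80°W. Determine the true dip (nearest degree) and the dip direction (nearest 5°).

Each apparent-dip line lies in the plane. As unit vectors (x east, y north, z up), v₁ plunges 54°→S25°E and v₂ plunges 29°→N80°W.
The plane normal is n = v₁ × v₂ ∝ (-0.381, -0.817, 0.421).
Dip δ = arctan(|n_h|/n_z) = arctan(0.902/0.421) = 65.0°.
The horizontal component of n points toward azimuth atan2(n_x, n_y) = 205°, the dip direction.

true dip 65°, dip direction 205°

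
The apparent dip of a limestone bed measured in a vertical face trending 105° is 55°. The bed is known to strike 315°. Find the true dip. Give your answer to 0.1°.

β = acute angle between strike 315° and section 105° = 30°.
tan(true dip) = tan 55° / sin 30° = 2.8563
δ = arctan(2.8563) = 70.70°

70.7°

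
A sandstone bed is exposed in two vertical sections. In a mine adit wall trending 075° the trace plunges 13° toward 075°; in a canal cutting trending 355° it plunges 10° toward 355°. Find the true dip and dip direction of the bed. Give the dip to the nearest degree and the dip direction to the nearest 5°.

The two traces are lines in the plane: v₁ = (sin 75°·cos 13°, cos 75°·cos 13°, −sin 13°), v₂ = (sin 355°·cos 10°, cos 355°·cos 10°, −sin 10°).
The plane normal is n = v₁ × v₂ ∝ (0.177, 0.183, 0.945).
tan δ = √(n_x²+n_y²)/n_z = 0.254/0.945, so δ = 15.1°.
Dip direction = azimuth of (n_x, n_y) = atan2(0.177, 0.183) = 44°.

true dip 15°, dip direction 045°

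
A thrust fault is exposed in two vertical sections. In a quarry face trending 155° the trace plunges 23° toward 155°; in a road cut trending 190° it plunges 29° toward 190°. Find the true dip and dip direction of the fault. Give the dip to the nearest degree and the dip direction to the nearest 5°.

true dip 29°, dip direction 195°

Each apparent-dip line lies in the plane. As unit vectors (x east, y north, z up), v₁ plunges 23°→155° and v₂ plunges 29°→190°.
The plane normal is n = v₁ × v₂ ∝ (-0.068, -0.248, 0.462).
tan δ = √(n_x²+n_y²)/n_z = 0.257/0.462, so δ = 29.1°.
The horizontal component of n points toward azimuth atan2(n_x, n_y) = 195°, the dip direction.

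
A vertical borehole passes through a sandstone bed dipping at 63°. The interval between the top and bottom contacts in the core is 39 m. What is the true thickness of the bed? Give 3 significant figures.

17.7 m

True thickness t = h · cos(dip) = 39 × cos 63°
t = 39 × 0.4540 = 17.706 m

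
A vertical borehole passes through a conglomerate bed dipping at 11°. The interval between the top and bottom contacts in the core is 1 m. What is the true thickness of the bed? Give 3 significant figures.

True thickness t = h · cos(dip) = 1 × cos 11°
t = 1 × 0.9816 = 0.982 m

0.982 m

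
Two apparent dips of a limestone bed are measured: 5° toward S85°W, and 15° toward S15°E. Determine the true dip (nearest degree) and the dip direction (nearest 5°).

The two traces are lines in the plane: v₁ = (sin 265°·cos 5°, cos 265°·cos 5°, −sin 5°), v₂ = (sin 165°·cos 15°, cos 165°·cos 15°, −sin 15°).
n = v₁ × v₂ = (-0.059, -0.279, 0.948) (taken with n_z > 0).
tan δ = √(n_x²+n_y²)/n_z = 0.285/0.948, so δ = 16.7°.
Dip direction = atan2(-0.059, -0.279) = 192° (azimuth of n's horizontal projection).

true dip 17°, dip direction 190°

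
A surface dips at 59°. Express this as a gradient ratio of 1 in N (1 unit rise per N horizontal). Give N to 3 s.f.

1 : N means tan θ = 1/N, so N = 1/tan 59° = 1/1.6643

1 in 0.601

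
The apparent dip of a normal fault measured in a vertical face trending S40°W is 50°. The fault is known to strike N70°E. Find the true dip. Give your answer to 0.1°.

67.2°

The section is 30° from the strike.
tan δ = tan α / sin β = tan 50° / sin 30° = 1.1918 / 0.5000 = 2.3835
δ = arctan(2.3835) = 67.24°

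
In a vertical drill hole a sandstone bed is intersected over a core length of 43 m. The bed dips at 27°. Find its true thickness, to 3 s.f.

38.3 m

True thickness t = h · cos(dip) = 43 × cos 27°
t = 43 × 0.8910 = 38.313 m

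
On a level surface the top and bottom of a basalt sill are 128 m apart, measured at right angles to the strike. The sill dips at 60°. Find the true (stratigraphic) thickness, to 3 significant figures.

True thickness t = w · sin(dip) = 128 × sin 60°
t = 128 × 0.8660 = 110.851 m

111 m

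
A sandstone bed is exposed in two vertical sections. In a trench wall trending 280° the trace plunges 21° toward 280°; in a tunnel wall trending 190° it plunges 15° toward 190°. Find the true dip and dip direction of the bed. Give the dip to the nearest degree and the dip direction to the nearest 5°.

Represent each trace as a vector plunging at its apparent dip toward its trend (east-north-up frame): v₁ = (-0.919, 0.162, -0.358), v₂ = (-0.168, -0.951, -0.259).
The plane normal is n = v₁ × v₂ ∝ (-0.383, -0.178, 0.902).
Dip δ = arctan(|n_h|/n_z) = arctan(0.422/0.902) = 25.1°.
The horizontal component of n points toward azimuth atan2(n_x, n_y) = 245°, the dip direction.

true dip 25°, dip direction 245°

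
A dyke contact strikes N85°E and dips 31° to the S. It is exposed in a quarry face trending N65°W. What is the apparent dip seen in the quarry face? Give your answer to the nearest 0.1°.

The strike is N85°E and the section trends N65°W; the acute angle between them is β = 30°.
tan α = tan 31° × sin 30° = 0.6009 × 0.5000 = 0.3004
apparent dip = arctan 0.3004 = 16.72°

16.7°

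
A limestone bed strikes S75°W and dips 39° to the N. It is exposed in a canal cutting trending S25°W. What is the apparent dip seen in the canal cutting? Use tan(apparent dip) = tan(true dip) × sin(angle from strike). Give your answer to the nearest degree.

Angle between strike (S75°W) and section (S25°W): β = 50°.
tan α = tan 39° × sin 50° = 0.8098 × 0.7660 = 0.6203
apparent dip = arctan 0.6203 = 31.81°

32°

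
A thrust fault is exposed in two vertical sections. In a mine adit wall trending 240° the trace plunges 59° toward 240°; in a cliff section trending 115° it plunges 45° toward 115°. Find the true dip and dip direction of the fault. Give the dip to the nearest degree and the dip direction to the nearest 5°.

true dip 71°, dip direction 185°

Represent each trace as a vector plunging at its apparent dip toward its trend (east-north-up frame): v₁ = (-0.446, -0.258, -0.857), v₂ = (0.641, -0.299, -0.707).
Cross product v₁ × v₂ gives the pole to the plane: n ∝ (-0.074, -0.865, 0.298).
True dip = arccos(n_z / |n|) = arccos(0.3251) = 71.0°.
The horizontal component of n points toward azimuth atan2(n_x, n_y) = 185°, the dip direction.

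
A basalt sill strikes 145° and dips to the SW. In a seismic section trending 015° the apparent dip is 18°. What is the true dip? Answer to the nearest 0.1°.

23.0°

β = acute angle between strike 145° and section 015° = 50°.
tan(true dip) = tan 18° / sin 50° = 0.4242
δ = arctan(0.4242) = 22.98°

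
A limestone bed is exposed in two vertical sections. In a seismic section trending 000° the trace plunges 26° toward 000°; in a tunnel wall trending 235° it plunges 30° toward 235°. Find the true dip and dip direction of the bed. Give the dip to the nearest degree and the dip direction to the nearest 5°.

true dip 49°, dip direction 295°

Each apparent-dip line lies in the plane. As unit vectors (x east, y north, z up), v₁ plunges 26°→000° and v₂ plunges 30°→235°.
n = v₁ × v₂ = (-0.667, 0.311, 0.638) (taken with n_z > 0).
tan δ = √(n_x²+n_y²)/n_z = 0.736/0.638, so δ = 49.1°.
Dip direction = atan2(-0.667, 0.311) = 295° (azimuth of n's horizontal projection).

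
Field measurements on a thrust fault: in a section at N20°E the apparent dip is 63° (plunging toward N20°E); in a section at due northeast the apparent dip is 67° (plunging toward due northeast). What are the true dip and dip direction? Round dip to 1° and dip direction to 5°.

true dip 67°, dip direction 055°

Each apparent-dip line lies in the plane. As unit vectors (x east, y north, z up), v₁ plunges 63°→N20°E and v₂ plunges 67°→due northeast.
The plane normal is n = v₁ × v₂ ∝ (0.147, 0.103, 0.075).
Dip δ = arctan(|n_h|/n_z) = arctan(0.179/0.075) = 67.3°.
Dip direction = atan2(0.147, 0.103) = 55° (azimuth of n's horizontal projection).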